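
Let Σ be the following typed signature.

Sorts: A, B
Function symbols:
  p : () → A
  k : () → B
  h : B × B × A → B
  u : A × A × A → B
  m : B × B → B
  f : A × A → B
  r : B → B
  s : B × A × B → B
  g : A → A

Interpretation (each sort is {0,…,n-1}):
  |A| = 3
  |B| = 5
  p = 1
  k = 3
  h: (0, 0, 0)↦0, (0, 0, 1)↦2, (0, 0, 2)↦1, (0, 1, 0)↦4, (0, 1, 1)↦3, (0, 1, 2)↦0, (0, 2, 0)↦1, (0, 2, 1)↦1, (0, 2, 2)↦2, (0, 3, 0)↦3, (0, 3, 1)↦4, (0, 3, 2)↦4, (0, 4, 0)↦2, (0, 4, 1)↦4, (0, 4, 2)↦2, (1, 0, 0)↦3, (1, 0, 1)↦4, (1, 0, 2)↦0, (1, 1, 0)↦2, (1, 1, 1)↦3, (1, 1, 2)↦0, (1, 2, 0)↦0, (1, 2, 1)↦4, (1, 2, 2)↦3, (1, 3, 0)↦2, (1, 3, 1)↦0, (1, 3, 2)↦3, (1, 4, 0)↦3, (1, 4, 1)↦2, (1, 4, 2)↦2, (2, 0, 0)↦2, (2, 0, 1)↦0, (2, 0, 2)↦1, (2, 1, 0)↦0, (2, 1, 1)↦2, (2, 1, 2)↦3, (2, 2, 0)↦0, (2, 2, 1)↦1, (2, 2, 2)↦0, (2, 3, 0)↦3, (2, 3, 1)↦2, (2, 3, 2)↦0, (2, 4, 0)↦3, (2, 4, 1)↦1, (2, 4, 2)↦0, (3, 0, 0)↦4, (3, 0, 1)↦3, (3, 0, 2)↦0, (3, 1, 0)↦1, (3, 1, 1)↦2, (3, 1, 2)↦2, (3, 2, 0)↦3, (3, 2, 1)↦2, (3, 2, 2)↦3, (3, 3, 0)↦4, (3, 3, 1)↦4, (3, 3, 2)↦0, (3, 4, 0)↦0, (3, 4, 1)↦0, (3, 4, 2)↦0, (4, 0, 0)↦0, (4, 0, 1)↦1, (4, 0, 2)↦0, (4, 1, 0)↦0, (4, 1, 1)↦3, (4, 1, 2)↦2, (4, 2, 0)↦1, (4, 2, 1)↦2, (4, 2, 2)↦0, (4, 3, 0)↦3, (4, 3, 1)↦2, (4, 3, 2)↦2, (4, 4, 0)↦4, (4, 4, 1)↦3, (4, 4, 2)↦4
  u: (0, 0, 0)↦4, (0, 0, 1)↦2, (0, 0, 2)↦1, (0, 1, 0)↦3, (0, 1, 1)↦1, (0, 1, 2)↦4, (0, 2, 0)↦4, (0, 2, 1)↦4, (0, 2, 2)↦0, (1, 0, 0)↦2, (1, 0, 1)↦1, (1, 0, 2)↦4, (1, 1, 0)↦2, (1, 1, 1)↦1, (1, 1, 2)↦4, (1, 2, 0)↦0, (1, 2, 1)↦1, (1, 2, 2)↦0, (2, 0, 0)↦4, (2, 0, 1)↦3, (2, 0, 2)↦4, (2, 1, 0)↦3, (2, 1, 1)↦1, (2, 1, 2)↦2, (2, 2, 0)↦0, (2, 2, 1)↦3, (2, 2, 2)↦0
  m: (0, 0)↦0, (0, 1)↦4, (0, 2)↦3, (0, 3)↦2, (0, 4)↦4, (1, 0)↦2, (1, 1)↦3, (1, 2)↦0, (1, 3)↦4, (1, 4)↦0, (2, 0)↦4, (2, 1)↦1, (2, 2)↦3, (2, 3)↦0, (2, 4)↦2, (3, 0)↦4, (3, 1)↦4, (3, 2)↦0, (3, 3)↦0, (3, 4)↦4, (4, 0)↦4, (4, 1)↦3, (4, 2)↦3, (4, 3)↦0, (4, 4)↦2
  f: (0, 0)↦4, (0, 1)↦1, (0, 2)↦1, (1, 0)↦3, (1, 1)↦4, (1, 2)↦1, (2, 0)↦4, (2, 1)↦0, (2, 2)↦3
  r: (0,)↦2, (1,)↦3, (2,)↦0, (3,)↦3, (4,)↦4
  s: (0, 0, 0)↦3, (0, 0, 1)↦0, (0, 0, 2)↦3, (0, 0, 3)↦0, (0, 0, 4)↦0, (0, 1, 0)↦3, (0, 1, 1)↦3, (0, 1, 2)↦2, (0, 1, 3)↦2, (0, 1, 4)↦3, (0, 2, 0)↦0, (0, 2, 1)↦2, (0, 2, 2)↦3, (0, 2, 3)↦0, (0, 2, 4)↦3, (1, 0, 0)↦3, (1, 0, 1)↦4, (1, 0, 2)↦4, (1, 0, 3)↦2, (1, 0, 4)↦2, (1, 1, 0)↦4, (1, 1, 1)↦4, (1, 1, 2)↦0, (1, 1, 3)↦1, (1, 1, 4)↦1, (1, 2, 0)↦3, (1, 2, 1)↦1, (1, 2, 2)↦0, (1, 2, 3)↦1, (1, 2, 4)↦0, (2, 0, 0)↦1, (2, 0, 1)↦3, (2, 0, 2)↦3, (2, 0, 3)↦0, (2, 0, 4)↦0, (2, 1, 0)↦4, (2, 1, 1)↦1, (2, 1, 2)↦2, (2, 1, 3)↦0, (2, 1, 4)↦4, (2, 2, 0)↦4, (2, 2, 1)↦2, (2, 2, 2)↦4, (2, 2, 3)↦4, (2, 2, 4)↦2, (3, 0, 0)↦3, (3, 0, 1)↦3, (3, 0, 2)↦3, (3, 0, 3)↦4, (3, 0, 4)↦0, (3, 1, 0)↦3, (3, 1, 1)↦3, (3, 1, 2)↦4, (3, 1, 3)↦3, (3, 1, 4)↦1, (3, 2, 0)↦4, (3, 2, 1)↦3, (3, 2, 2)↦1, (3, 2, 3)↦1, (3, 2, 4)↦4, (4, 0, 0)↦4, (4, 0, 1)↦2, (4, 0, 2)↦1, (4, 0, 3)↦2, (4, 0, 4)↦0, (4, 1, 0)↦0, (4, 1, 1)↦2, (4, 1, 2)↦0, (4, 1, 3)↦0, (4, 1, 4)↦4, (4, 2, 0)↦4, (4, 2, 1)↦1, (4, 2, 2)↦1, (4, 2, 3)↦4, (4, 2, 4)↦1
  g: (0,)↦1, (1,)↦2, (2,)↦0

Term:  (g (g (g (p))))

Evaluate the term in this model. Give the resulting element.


value = 1

  p = 1
  (g (p)) = g(1,) = 2
  (g (g (p))) = g(2,) = 0
  (g (g (g (p)))) = g(0,) = 1


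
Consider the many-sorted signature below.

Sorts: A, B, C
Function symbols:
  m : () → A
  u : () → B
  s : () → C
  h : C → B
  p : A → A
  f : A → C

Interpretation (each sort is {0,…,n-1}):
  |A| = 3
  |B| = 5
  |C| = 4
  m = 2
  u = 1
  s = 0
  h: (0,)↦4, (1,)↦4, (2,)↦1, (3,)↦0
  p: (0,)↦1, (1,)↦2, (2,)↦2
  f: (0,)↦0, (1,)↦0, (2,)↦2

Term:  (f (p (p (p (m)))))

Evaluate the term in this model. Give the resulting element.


  m = 2
  (p (m)) = p(2,) = 2
  (p (p (m))) = p(2,) = 2
  (p (p (p (m)))) = p(2,) = 2
  (f (p (p (p (m))))) = f(2,) = 2

value = 2


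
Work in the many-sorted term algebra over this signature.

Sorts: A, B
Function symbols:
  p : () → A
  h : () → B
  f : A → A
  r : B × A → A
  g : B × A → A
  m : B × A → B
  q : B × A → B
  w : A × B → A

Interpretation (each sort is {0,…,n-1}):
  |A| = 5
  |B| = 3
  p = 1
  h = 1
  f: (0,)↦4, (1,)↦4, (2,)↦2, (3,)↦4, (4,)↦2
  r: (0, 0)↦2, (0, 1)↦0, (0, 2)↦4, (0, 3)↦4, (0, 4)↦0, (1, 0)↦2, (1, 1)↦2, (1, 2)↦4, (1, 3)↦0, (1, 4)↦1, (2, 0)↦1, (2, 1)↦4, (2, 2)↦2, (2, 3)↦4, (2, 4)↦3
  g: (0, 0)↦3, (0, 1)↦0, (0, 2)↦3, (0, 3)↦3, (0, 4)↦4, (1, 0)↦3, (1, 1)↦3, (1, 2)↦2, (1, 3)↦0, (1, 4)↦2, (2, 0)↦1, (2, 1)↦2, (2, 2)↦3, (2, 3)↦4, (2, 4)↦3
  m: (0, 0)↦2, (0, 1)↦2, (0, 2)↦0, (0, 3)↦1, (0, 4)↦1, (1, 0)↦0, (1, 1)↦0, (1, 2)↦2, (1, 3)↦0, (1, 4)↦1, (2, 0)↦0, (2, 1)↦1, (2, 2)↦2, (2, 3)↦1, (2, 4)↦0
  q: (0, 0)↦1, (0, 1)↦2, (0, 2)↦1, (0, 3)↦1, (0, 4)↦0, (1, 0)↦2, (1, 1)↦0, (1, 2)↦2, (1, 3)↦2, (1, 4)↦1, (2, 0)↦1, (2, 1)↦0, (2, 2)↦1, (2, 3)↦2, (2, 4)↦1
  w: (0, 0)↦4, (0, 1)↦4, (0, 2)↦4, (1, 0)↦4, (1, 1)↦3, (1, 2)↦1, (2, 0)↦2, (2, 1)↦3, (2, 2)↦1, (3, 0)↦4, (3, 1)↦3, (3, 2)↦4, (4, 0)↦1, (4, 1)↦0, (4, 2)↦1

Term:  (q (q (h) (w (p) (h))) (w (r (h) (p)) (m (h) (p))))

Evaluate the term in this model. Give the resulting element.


  h = 1
  p = 1
  h = 1
  (w (p) (h)) = w(1, 1) = 3
  (q (h) (w (p) (h))) = q(1, 3) = 2
  h = 1
  p = 1
  (r (h) (p)) = r(1, 1) = 2
  h = 1
  p = 1
  (m (h) (p)) = m(1, 1) = 0
  (w (r (h) (p)) (m (h) (p))) = w(2, 0) = 2
  (q (q (h) (w (p) (h))) (w (r (h) (p)) (m (h) (p)))) = q(2, 2) = 1

value = 1


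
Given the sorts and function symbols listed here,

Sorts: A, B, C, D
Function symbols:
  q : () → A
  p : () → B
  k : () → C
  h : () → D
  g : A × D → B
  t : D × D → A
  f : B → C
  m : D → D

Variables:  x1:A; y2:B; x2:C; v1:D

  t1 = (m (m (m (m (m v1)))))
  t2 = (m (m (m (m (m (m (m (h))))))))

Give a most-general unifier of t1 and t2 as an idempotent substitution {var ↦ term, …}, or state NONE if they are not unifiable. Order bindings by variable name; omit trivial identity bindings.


{v1 ↦ (m (m (h)))}


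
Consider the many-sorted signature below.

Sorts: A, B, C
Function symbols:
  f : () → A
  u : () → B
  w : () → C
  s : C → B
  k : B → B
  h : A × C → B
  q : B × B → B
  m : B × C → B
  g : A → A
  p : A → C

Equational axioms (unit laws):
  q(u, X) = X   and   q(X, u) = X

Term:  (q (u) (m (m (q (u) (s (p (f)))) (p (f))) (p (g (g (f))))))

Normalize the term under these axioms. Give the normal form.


1. (q (u) (m (m (q (u) (s (p (f)))) (p (f))) (p (g (g (f))))))  →  (m (m (q (u) (s (p (f)))) (p (f))) (p (g (g (f)))))
2. (m (m (q (u) (s (p (f)))) (p (f))) (p (g (g (f)))))  →  (m (m (s (p (f))) (p (f))) (p (g (g (f)))))

normal form = (m (m (s (p (f))) (p (f))) (p (g (g (f)))))


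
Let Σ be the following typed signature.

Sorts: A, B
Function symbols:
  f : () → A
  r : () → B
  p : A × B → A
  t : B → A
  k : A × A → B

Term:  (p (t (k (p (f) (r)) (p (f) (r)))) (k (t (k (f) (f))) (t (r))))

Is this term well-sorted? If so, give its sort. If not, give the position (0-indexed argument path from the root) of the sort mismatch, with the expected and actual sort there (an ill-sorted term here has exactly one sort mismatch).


        (f) : A
        (r) : B
      (p (f) (r)) : A
        (f) : A
        (r) : B
      (p (f) (r)) : A
    (k (p (f) (r)) (p (f) (r))) : B
  (t (k (p (f) (r)) (p (f) (r)))) : A
        (f) : A
        (f) : A
      (k (f) (f)) : B
    (t (k (f) (f))) : A
      (r) : B
    (t (r)) : A
  (k (t (k (f) (f))) (t (r))) : B
(p (t (k (p (f) (r)) (p (f) (r)))) (k (t (k (f) (f))) (t (r)))) : A

well-sorted; sort = A


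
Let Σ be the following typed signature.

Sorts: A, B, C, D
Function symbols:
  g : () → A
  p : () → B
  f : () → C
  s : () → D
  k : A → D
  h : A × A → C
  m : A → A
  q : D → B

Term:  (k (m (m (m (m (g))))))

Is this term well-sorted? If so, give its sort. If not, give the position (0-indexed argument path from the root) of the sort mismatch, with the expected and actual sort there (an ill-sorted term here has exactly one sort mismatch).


well-sorted; sort = D

          (g) : A
        (m (g)) : A
      (m (m (g))) : A
    (m (m (m (g)))) : A
  (m (m (m (m (g))))) : A
(k (m (m (m (m (g)))))) : D


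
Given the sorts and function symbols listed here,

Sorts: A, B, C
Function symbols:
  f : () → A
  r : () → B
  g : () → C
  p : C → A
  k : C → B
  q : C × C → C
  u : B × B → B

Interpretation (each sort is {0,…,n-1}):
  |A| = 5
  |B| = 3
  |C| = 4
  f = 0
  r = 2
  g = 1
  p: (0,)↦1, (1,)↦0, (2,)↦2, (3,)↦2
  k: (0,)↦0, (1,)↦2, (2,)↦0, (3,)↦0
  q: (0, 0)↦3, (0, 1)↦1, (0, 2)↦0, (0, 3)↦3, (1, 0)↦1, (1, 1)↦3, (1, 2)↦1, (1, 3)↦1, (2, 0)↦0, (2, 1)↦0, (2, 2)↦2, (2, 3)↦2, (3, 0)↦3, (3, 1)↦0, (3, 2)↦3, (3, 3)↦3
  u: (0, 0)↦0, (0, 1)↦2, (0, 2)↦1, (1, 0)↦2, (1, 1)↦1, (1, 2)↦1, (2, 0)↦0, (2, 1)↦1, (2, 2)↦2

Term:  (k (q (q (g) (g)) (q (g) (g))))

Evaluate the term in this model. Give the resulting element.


value = 0

  g = 1
  g = 1
  (q (g) (g)) = q(1, 1) = 3
  g = 1
  g = 1
  (q (g) (g)) = q(1, 1) = 3
  (q (q (g) (g)) (q (g) (g))) = q(3, 3) = 3
  (k (q (q (g) (g)) (q (g) (g)))) = k(3,) = 0


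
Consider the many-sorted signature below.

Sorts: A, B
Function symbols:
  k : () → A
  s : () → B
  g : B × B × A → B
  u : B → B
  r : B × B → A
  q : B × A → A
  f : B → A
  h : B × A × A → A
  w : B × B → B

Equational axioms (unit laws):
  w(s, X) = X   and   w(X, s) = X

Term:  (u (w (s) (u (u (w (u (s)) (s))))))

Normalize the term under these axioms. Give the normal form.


1. (u (w (s) (u (u (w (u (s)) (s))))))  →  (u (u (u (w (u (s)) (s)))))
2. (u (u (u (w (u (s)) (s)))))  →  (u (u (u (u (s)))))

normal form = (u (u (u (u (s)))))


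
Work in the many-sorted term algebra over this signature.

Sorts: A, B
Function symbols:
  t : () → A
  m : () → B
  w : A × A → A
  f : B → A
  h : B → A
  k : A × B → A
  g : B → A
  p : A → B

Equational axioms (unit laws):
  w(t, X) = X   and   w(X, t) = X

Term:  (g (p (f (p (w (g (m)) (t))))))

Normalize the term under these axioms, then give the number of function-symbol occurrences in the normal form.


size = 6

1. (g (p (f (p (w (g (m)) (t))))))  →  (g (p (f (p (g (m))))))
normal form: (g (p (f (p (g (m))))))


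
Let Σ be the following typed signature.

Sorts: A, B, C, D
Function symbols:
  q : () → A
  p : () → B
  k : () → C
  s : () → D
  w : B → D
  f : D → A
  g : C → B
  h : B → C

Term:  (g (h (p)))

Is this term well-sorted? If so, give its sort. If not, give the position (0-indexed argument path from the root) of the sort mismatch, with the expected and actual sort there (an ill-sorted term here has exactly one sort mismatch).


    (p) : B
  (h (p)) : C
(g (h (p))) : B

well-sorted; sort = B


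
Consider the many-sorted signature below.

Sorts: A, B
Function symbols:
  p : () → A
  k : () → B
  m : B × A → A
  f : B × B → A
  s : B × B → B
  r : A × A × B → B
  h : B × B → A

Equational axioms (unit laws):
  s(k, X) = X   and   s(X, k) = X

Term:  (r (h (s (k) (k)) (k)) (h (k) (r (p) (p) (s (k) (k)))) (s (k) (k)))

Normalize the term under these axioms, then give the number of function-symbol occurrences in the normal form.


size = 11

1. (r (h (s (k) (k)) (k)) (h (k) (r (p) (p) (s (k) (k)))) (s (k) (k)))  →  (r (h (k) (k)) (h (k) (r (p) (p) (s (k) (k)))) (s (k) (k)))
2. (r (h (k) (k)) (h (k) (r (p) (p) (s (k) (k)))) (s (k) (k)))  →  (r (h (k) (k)) (h (k) (r (p) (p) (k))) (s (k) (k)))
3. (r (h (k) (k)) (h (k) (r (p) (p) (k))) (s (k) (k)))  →  (r (h (k) (k)) (h (k) (r (p) (p) (k))) (k))
normal form: (r (h (k) (k)) (h (k) (r (p) (p) (k))) (k))


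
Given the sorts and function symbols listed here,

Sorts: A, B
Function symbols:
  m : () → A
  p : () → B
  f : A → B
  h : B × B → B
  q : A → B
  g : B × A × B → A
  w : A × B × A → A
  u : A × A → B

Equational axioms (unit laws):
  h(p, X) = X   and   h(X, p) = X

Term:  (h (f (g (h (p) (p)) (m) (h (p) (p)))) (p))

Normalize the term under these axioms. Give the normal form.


1. (h (f (g (h (p) (p)) (m) (h (p) (p)))) (p))  →  (f (g (h (p) (p)) (m) (h (p) (p))))
2. (f (g (h (p) (p)) (m) (h (p) (p))))  →  (f (g (p) (m) (h (p) (p))))
3. (f (g (p) (m) (h (p) (p))))  →  (f (g (p) (m) (p)))

normal form = (f (g (p) (m) (p)))


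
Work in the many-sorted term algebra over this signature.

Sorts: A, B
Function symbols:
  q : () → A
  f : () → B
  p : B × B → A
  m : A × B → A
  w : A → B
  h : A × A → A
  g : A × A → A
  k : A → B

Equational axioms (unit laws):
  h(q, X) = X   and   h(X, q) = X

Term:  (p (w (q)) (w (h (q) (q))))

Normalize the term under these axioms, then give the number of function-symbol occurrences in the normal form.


size = 5

1. (p (w (q)) (w (h (q) (q))))  →  (p (w (q)) (w (q)))
normal form: (p (w (q)) (w (q)))


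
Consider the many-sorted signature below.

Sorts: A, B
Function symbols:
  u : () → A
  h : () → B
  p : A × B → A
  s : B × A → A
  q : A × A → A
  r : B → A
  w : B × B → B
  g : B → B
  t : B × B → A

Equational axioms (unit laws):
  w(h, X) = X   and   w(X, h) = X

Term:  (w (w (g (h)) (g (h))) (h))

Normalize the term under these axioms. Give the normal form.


1. (w (w (g (h)) (g (h))) (h))  →  (w (g (h)) (g (h)))

normal form = (w (g (h)) (g (h)))


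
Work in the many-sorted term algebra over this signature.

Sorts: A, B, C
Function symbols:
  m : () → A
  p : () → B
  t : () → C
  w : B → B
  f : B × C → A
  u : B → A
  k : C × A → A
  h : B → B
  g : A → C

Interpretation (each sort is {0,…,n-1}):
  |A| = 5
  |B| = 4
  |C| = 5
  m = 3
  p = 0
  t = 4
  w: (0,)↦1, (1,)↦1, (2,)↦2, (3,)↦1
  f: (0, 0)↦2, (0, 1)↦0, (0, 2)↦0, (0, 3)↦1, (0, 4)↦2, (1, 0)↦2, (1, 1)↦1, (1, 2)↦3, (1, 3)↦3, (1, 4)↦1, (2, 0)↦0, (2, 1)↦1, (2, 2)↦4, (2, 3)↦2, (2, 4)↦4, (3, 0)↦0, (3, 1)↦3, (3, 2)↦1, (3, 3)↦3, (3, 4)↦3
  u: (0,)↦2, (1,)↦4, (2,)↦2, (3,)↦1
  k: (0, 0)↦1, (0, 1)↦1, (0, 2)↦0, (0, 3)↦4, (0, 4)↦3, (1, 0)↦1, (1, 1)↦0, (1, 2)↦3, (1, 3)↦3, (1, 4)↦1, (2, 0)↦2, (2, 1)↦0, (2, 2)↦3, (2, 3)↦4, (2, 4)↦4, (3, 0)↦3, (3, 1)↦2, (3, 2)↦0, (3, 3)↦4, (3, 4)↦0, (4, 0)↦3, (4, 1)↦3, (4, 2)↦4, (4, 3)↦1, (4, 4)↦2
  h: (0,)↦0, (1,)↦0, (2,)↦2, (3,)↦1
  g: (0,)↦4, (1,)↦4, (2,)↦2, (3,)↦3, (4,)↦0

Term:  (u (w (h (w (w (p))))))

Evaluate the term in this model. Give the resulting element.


  p = 0
  (w (p)) = w(0,) = 1
  (w (w (p))) = w(1,) = 1
  (h (w (w (p)))) = h(1,) = 0
  (w (h (w (w (p))))) = w(0,) = 1
  (u (w (h (w (w (p)))))) = u(1,) = 4

value = 4


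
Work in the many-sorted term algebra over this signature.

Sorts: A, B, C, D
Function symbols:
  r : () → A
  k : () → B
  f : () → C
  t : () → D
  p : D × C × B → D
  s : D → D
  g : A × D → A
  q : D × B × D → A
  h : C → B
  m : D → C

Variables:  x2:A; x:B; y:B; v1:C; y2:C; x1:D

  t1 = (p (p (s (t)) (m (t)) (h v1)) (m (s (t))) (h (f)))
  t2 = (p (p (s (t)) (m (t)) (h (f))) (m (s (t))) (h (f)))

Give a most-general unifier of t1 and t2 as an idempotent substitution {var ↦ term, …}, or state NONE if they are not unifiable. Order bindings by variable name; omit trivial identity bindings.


{v1 ↦ (f)}


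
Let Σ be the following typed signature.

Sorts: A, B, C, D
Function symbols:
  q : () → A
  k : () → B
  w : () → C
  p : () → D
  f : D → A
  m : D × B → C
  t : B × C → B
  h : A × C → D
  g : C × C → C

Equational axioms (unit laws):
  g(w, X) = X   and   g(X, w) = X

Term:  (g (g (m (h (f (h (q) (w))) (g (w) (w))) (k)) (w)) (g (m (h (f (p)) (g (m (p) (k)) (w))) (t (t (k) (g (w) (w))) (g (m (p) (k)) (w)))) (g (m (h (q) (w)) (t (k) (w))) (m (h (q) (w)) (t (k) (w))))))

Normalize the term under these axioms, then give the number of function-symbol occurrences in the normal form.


1. (g (g (m (h (f (h (q) (w))) (g (w) (w))) (k)) (w)) (g (m (h (f (p)) (g (m (p) (k)) (w))) (t (t (k) (g (w) (w))) (g (m (p) (k)) (w)))) (g (m (h (q) (w)) (t (k) (w))) (m (h (q) (w)) (t (k) (w))))))  →  (g (m (h (f (h (q) (w))) (g (w) (w))) (k)) (g (m (h (f (p)) (g (m (p) (k)) (w))) (t (t (k) (g (w) (w))) (g (m (p) (k)) (w)))) (g (m (h (q) (w)) (t (k) (w))) (m (h (q) (w)) (t (k) (w))))))
2. (g (m (h (f (h (q) (w))) (g (w) (w))) (k)) (g (m (h (f (p)) (g (m (p) (k)) (w))) (t (t (k) (g (w) (w))) (g (m (p) (k)) (w)))) (g (m (h (q) (w)) (t (k) (w))) (m (h (q) (w)) (t (k) (w))))))  →  (g (m (h (f (h (q) (w))) (w)) (k)) (g (m (h (f (p)) (g (m (p) (k)) (w))) (t (t (k) (g (w) (w))) (g (m (p) (k)) (w)))) (g (m (h (q) (w)) (t (k) (w))) (m (h (q) (w)) (t (k) (w))))))
3. (g (m (h (f (h (q) (w))) (w)) (k)) (g (m (h (f (p)) (g (m (p) (k)) (w))) (t (t (k) (g (w) (w))) (g (m (p) (k)) (w)))) (g (m (h (q) (w)) (t (k) (w))) (m (h (q) (w)) (t (k) (w))))))  →  (g (m (h (f (h (q) (w))) (w)) (k)) (g (m (h (f (p)) (m (p) (k))) (t (t (k) (g (w) (w))) (g (m (p) (k)) (w)))) (g (m (h (q) (w)) (t (k) (w))) (m (h (q) (w)) (t (k) (w))))))
4. (g (m (h (f (h (q) (w))) (w)) (k)) (g (m (h (f (p)) (m (p) (k))) (t (t (k) (g (w) (w))) (g (m (p) (k)) (w)))) (g (m (h (q) (w)) (t (k) (w))) (m (h (q) (w)) (t (k) (w))))))  →  (g (m (h (f (h (q) (w))) (w)) (k)) (g (m (h (f (p)) (m (p) (k))) (t (t (k) (w)) (g (m (p) (k)) (w)))) (g (m (h (q) (w)) (t (k) (w))) (m (h (q) (w)) (t (k) (w))))))
5. (g (m (h (f (h (q) (w))) (w)) (k)) (g (m (h (f (p)) (m (p) (k))) (t (t (k) (w)) (g (m (p) (k)) (w)))) (g (m (h (q) (w)) (t (k) (w))) (m (h (q) (w)) (t (k) (w))))))  →  (g (m (h (f (h (q) (w))) (w)) (k)) (g (m (h (f (p)) (m (p) (k))) (t (t (k) (w)) (m (p) (k)))) (g (m (h (q) (w)) (t (k) (w))) (m (h (q) (w)) (t (k) (w))))))
normal form: (g (m (h (f (h (q) (w))) (w)) (k)) (g (m (h (f (p)) (m (p) (k))) (t (t (k) (w)) (m (p) (k)))) (g (m (h (q) (w)) (t (k) (w))) (m (h (q) (w)) (t (k) (w))))))

size = 39


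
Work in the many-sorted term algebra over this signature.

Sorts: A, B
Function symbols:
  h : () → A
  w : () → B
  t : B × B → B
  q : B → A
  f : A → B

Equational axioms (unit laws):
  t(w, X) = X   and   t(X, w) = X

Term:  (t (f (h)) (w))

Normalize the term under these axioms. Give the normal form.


1. (t (f (h)) (w))  →  (f (h))

normal form = (f (h))


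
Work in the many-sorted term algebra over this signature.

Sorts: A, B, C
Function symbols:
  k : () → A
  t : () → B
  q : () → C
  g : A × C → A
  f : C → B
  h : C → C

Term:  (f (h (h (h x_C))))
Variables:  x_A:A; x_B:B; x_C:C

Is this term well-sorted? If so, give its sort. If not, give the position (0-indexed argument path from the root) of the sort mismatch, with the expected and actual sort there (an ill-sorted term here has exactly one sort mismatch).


        x_C : C
      (h x_C) : C
    (h (h x_C)) : C
  (h (h (h x_C))) : C
(f (h (h (h x_C)))) : B

well-sorted; sort = B


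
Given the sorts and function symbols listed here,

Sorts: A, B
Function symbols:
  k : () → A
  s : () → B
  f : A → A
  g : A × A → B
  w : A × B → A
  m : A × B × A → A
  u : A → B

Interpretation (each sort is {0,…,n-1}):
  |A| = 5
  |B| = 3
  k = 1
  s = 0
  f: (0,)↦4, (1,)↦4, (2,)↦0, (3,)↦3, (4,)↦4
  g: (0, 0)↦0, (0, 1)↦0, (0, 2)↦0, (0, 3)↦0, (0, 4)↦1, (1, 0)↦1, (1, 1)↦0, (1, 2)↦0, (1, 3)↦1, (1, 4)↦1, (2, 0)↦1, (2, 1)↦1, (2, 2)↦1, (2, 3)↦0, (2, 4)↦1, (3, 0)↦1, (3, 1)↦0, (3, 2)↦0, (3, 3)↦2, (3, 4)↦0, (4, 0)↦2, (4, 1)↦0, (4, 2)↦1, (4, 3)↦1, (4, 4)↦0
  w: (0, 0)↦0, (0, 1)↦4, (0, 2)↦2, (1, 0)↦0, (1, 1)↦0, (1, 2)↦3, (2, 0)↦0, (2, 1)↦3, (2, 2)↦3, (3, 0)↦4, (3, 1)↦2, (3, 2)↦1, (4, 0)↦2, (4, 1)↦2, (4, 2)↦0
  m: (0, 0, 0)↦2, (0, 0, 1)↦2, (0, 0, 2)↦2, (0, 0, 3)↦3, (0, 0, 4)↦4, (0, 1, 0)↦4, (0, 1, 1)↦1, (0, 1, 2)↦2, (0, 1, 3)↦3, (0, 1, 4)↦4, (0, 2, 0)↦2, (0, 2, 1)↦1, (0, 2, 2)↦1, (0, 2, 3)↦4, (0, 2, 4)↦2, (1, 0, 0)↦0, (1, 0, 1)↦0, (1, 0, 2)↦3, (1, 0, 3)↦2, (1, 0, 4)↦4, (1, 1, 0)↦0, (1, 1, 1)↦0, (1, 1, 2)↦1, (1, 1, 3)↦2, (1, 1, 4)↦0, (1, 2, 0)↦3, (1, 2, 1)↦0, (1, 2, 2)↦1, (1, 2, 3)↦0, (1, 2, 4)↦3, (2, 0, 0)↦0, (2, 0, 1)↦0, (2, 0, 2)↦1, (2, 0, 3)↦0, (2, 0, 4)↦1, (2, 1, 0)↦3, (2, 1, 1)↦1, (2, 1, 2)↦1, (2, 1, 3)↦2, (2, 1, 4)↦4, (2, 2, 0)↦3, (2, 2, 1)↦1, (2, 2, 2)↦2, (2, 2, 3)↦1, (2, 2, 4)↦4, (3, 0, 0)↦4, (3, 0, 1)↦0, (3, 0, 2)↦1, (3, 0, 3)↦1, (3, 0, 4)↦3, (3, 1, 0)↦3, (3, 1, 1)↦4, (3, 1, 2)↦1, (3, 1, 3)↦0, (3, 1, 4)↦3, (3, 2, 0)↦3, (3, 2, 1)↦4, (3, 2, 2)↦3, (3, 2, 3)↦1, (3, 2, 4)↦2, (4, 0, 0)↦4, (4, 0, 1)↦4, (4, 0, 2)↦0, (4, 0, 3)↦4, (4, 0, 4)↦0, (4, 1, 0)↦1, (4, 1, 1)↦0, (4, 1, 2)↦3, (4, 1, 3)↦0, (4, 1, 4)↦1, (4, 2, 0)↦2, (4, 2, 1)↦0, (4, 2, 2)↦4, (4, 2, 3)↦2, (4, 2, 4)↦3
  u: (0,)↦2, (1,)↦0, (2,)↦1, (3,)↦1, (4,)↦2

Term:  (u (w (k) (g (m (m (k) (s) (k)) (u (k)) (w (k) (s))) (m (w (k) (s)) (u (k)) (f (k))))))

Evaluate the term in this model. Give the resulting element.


  k = 1
  k = 1
  s = 0
  k = 1
  (m (k) (s) (k)) = m(1, 0, 1) = 0
  k = 1
  (u (k)) = u(1,) = 0
  k = 1
  s = 0
  (w (k) (s)) = w(1, 0) = 0
  (m (m (k) (s) (k)) (u (k)) (w (k) (s))) = m(0, 0, 0) = 2
  k = 1
  s = 0
  (w (k) (s)) = w(1, 0) = 0
  k = 1
  (u (k)) = u(1,) = 0
  k = 1
  (f (k)) = f(1,) = 4
  (m (w (k) (s)) (u (k)) (f (k))) = m(0, 0, 4) = 4
  (g (m (m (k) (s) (k)) (u (k)) (w (k) (s))) (m (w (k) (s)) (u (k)) (f (k)))) = g(2, 4) = 1
  (w (k) (g (m (m (k) (s) (k)) (u (k)) (w (k) (s))) (m (w (k) (s)) (u (k)) (f (k))))) = w(1, 1) = 0
  (u (w (k) (g (m (m (k) (s) (k)) (u (k)) (w (k) (s))) (m (w (k) (s)) (u (k)) (f (k)))))) = u(0,) = 2

value = 2


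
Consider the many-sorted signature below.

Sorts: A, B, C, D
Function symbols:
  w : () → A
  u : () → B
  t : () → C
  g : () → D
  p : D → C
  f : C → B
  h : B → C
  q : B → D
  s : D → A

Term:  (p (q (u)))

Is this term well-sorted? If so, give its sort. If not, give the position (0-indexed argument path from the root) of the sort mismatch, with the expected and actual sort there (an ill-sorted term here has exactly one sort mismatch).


well-sorted; sort = C

    (u) : B
  (q (u)) : D
(p (q (u))) : C


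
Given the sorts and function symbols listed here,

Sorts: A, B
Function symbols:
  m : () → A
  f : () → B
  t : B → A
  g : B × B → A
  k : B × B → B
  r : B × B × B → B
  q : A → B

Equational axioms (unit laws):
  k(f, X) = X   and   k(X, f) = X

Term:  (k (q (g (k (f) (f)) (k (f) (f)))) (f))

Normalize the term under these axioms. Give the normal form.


normal form = (q (g (f) (f)))

1. (k (q (g (k (f) (f)) (k (f) (f)))) (f))  →  (q (g (k (f) (f)) (k (f) (f))))
2. (q (g (k (f) (f)) (k (f) (f))))  →  (q (g (f) (k (f) (f))))
3. (q (g (f) (k (f) (f))))  →  (q (g (f) (f)))


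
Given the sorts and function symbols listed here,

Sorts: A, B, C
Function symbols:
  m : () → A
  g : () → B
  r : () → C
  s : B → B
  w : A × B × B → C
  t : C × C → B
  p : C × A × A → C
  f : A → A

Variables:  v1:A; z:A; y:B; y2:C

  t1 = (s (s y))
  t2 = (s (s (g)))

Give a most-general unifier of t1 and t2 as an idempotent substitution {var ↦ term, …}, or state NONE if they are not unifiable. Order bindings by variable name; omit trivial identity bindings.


{y ↦ (g)}


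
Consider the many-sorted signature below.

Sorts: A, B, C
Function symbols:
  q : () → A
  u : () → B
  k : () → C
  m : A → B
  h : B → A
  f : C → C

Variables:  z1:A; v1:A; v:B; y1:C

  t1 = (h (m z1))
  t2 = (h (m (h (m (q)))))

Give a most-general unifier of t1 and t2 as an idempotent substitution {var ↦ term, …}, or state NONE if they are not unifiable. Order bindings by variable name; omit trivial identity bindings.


{z1 ↦ (h (m (q)))}


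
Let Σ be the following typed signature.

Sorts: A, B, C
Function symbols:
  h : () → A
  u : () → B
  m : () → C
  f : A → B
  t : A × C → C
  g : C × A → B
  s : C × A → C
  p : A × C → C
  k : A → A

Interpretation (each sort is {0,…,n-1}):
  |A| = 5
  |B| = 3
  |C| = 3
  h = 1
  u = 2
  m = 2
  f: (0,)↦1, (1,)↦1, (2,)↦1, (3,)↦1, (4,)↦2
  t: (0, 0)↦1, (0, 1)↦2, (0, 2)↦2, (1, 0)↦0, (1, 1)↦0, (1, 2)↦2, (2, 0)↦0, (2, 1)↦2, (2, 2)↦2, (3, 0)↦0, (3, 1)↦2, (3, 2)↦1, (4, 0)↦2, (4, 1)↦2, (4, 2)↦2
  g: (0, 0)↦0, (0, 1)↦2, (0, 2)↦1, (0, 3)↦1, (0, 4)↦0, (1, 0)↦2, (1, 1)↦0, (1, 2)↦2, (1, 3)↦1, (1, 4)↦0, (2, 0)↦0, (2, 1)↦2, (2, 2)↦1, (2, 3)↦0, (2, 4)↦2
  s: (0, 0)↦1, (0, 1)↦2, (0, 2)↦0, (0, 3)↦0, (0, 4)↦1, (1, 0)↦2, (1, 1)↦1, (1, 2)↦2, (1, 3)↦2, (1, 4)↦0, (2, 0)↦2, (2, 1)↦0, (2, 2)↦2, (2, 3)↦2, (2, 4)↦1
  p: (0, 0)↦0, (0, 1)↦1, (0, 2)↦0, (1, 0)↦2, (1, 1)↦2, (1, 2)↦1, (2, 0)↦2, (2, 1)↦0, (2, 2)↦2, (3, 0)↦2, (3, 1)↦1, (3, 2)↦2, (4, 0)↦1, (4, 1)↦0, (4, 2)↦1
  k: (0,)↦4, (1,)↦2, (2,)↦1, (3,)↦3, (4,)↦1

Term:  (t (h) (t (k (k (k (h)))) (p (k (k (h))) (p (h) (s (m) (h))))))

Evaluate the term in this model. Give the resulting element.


  h = 1
  h = 1
  (k (h)) = k(1,) = 2
  (k (k (h))) = k(2,) = 1
  (k (k (k (h)))) = k(1,) = 2
  h = 1
  (k (h)) = k(1,) = 2
  (k (k (h))) = k(2,) = 1
  h = 1
  m = 2
  h = 1
  (s (m) (h)) = s(2, 1) = 0
  (p (h) (s (m) (h))) = p(1, 0) = 2
  (p (k (k (h))) (p (h) (s (m) (h)))) = p(1, 2) = 1
  (t (k (k (k (h)))) (p (k (k (h))) (p (h) (s (m) (h))))) = t(2, 1) = 2
  (t (h) (t (k (k (k (h)))) (p (k (k (h))) (p (h) (s (m) (h)))))) = t(1, 2) = 2

value = 2


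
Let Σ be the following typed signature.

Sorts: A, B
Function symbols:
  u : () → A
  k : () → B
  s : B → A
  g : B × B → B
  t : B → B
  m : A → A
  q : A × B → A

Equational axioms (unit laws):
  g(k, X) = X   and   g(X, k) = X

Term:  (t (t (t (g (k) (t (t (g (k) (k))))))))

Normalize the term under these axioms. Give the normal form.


normal form = (t (t (t (t (t (k))))))

1. (t (t (t (g (k) (t (t (g (k) (k))))))))  →  (t (t (t (t (t (g (k) (k)))))))
2. (t (t (t (t (t (g (k) (k)))))))  →  (t (t (t (t (t (k))))))


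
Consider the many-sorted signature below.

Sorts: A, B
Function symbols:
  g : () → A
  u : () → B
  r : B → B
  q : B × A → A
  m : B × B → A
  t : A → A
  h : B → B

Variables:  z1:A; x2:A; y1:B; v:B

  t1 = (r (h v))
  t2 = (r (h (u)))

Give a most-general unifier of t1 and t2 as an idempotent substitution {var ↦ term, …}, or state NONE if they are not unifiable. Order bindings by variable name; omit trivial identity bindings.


{v ↦ (u)}


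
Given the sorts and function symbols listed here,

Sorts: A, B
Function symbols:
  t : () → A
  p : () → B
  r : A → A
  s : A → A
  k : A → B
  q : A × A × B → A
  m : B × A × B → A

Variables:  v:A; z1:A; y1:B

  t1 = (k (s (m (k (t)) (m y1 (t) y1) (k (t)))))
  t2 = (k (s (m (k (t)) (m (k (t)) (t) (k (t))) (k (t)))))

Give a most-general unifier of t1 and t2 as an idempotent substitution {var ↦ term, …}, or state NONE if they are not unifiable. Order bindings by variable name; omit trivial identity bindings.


{y1 ↦ (k (t))}


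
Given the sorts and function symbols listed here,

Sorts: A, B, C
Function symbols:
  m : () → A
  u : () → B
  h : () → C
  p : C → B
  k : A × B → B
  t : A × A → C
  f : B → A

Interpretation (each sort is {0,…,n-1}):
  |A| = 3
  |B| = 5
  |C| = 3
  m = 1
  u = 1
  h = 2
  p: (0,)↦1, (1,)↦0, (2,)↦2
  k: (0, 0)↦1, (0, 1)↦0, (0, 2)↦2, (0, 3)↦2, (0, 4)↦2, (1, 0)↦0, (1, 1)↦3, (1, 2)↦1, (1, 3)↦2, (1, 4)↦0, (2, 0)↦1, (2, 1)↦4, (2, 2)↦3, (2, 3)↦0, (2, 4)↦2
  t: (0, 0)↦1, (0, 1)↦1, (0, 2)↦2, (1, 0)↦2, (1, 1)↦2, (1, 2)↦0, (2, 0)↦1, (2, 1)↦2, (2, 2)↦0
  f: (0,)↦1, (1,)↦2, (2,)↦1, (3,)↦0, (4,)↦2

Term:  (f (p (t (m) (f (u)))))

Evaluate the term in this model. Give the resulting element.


  m = 1
  u = 1
  (f (u)) = f(1,) = 2
  (t (m) (f (u))) = t(1, 2) = 0
  (p (t (m) (f (u)))) = p(0,) = 1
  (f (p (t (m) (f (u))))) = f(1,) = 2

value = 2


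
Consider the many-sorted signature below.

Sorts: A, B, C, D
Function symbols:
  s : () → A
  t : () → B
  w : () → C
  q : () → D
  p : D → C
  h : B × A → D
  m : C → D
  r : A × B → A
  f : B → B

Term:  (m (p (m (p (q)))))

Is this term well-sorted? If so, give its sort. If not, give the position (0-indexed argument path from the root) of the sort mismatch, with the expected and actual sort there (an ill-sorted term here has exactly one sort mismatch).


        (q) : D
      (p (q)) : C
    (m (p (q))) : D
  (p (m (p (q)))) : C
(m (p (m (p (q))))) : D

well-sorted; sort = D


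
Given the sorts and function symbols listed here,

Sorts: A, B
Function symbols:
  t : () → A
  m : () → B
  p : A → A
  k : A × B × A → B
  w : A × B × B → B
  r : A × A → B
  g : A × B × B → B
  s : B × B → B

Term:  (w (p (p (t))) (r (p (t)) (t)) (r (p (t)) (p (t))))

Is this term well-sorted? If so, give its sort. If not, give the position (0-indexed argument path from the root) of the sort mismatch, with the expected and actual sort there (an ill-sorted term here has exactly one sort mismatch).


well-sorted; sort = B

      (t) : A
    (p (t)) : A
  (p (p (t))) : A
      (t) : A
    (p (t)) : A
    (t) : A
  (r (p (t)) (t)) : B
      (t) : A
    (p (t)) : A
      (t) : A
    (p (t)) : A
  (r (p (t)) (p (t))) : B
(w (p (p (t))) (r (p (t)) (t)) (r (p (t)) (p (t)))) : B


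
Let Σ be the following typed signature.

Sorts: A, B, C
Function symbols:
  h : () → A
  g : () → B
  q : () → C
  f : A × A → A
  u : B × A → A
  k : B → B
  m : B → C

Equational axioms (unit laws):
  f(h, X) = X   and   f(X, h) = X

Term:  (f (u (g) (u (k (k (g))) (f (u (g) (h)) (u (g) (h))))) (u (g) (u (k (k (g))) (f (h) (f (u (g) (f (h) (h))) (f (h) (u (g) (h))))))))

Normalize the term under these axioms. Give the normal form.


1. (f (u (g) (u (k (k (g))) (f (u (g) (h)) (u (g) (h))))) (u (g) (u (k (k (g))) (f (h) (f (u (g) (f (h) (h))) (f (h) (u (g) (h))))))))  →  (f (u (g) (u (k (k (g))) (f (u (g) (h)) (u (g) (h))))) (u (g) (u (k (k (g))) (f (u (g) (f (h) (h))) (f (h) (u (g) (h)))))))
2. (f (u (g) (u (k (k (g))) (f (u (g) (h)) (u (g) (h))))) (u (g) (u (k (k (g))) (f (u (g) (f (h) (h))) (f (h) (u (g) (h)))))))  →  (f (u (g) (u (k (k (g))) (f (u (g) (h)) (u (g) (h))))) (u (g) (u (k (k (g))) (f (u (g) (h)) (f (h) (u (g) (h)))))))
3. (f (u (g) (u (k (k (g))) (f (u (g) (h)) (u (g) (h))))) (u (g) (u (k (k (g))) (f (u (g) (h)) (f (h) (u (g) (h)))))))  →  (f (u (g) (u (k (k (g))) (f (u (g) (h)) (u (g) (h))))) (u (g) (u (k (k (g))) (f (u (g) (h)) (u (g) (h))))))

normal form = (f (u (g) (u (k (k (g))) (f (u (g) (h)) (u (g) (h))))) (u (g) (u (k (k (g))) (f (u (g) (h)) (u (g) (h))))))


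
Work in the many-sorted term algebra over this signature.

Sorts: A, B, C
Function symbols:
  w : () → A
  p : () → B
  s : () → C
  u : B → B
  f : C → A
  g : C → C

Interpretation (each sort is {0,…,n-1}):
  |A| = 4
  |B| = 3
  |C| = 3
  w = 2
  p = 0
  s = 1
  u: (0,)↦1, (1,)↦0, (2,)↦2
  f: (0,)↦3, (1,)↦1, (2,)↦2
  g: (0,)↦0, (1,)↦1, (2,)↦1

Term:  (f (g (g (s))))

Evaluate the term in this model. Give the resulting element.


  s = 1
  (g (s)) = g(1,) = 1
  (g (g (s))) = g(1,) = 1
  (f (g (g (s)))) = f(1,) = 1

value = 1


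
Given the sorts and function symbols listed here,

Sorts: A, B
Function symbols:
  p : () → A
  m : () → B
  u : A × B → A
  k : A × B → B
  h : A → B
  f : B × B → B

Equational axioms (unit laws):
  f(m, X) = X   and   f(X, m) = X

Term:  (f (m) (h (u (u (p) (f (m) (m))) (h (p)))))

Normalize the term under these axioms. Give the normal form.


normal form = (h (u (u (p) (m)) (h (p))))

1. (f (m) (h (u (u (p) (f (m) (m))) (h (p)))))  →  (h (u (u (p) (f (m) (m))) (h (p))))
2. (h (u (u (p) (f (m) (m))) (h (p))))  →  (h (u (u (p) (m)) (h (p))))


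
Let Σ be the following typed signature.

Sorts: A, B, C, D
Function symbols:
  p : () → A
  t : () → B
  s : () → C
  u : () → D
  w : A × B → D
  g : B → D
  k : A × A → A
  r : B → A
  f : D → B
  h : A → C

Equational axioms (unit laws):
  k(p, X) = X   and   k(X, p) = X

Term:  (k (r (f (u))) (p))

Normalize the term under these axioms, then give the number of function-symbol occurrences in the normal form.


1. (k (r (f (u))) (p))  →  (r (f (u)))
normal form: (r (f (u)))

size = 3


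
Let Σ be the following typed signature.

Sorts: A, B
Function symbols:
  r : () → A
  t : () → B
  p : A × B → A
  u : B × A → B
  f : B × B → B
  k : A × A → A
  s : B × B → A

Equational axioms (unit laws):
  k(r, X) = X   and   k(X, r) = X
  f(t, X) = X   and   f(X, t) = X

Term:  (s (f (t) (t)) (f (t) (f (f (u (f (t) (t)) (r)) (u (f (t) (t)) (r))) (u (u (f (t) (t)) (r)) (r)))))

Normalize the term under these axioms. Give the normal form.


normal form = (s (t) (f (f (u (t) (r)) (u (t) (r))) (u (u (t) (r)) (r))))

1. (s (f (t) (t)) (f (t) (f (f (u (f (t) (t)) (r)) (u (f (t) (t)) (r))) (u (u (f (t) (t)) (r)) (r)))))  →  (s (t) (f (t) (f (f (u (f (t) (t)) (r)) (u (f (t) (t)) (r))) (u (u (f (t) (t)) (r)) (r)))))
2. (s (t) (f (t) (f (f (u (f (t) (t)) (r)) (u (f (t) (t)) (r))) (u (u (f (t) (t)) (r)) (r)))))  →  (s (t) (f (f (u (f (t) (t)) (r)) (u (f (t) (t)) (r))) (u (u (f (t) (t)) (r)) (r))))
3. (s (t) (f (f (u (f (t) (t)) (r)) (u (f (t) (t)) (r))) (u (u (f (t) (t)) (r)) (r))))  →  (s (t) (f (f (u (t) (r)) (u (f (t) (t)) (r))) (u (u (f (t) (t)) (r)) (r))))
4. (s (t) (f (f (u (t) (r)) (u (f (t) (t)) (r))) (u (u (f (t) (t)) (r)) (r))))  →  (s (t) (f (f (u (t) (r)) (u (t) (r))) (u (u (f (t) (t)) (r)) (r))))
5. (s (t) (f (f (u (t) (r)) (u (t) (r))) (u (u (f (t) (t)) (r)) (r))))  →  (s (t) (f (f (u (t) (r)) (u (t) (r))) (u (u (t) (r)) (r))))


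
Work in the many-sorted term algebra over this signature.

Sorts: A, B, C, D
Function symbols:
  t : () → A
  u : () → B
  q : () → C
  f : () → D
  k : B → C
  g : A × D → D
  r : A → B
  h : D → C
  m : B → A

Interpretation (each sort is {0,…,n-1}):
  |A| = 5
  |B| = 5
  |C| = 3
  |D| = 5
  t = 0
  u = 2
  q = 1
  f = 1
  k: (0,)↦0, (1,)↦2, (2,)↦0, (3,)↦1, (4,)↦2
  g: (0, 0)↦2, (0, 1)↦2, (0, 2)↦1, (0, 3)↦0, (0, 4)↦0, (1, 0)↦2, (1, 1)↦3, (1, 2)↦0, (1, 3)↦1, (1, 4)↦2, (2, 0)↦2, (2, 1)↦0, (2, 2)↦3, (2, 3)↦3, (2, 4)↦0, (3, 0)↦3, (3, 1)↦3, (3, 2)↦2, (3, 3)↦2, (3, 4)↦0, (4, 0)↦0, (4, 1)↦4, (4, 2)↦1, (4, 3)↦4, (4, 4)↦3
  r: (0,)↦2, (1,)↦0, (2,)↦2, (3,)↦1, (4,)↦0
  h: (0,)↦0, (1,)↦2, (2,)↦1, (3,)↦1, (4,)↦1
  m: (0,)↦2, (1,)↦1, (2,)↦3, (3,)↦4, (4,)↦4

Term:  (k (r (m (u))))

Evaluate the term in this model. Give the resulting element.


  u = 2
  (m (u)) = m(2,) = 3
  (r (m (u))) = r(3,) = 1
  (k (r (m (u)))) = k(1,) = 2

value = 2


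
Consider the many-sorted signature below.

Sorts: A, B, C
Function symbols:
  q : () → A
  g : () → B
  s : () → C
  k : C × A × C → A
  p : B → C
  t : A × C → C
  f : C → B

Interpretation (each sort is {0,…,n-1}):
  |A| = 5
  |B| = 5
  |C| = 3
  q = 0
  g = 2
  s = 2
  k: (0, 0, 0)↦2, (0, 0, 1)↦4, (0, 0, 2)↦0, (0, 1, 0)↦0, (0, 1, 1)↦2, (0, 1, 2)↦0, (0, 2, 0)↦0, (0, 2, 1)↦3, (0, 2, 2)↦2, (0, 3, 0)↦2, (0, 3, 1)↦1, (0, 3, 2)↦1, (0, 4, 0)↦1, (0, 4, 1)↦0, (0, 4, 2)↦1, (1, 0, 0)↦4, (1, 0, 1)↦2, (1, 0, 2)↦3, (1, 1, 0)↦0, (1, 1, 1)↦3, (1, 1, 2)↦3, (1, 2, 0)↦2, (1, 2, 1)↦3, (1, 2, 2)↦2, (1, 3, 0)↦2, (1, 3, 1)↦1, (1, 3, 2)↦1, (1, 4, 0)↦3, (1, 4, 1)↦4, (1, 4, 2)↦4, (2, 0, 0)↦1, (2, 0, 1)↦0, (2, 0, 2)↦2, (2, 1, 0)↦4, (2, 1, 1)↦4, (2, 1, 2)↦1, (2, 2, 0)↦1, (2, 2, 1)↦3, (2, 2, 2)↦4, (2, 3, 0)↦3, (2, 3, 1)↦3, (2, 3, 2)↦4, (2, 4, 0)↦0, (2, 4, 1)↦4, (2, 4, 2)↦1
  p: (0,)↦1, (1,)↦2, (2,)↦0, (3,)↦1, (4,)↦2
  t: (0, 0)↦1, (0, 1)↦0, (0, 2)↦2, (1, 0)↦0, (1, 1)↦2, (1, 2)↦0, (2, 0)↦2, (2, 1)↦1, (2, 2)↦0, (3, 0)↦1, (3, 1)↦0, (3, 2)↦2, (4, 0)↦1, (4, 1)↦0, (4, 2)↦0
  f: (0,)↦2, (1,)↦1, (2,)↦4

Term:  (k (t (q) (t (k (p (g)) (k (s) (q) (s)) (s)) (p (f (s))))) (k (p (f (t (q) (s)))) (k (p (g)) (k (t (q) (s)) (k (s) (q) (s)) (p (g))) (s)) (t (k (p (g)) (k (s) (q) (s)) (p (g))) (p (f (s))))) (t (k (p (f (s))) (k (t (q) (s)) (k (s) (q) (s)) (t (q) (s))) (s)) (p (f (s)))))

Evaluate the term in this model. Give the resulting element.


value = 2

  q = 0
  g = 2
  (p (g)) = p(2,) = 0
  s = 2
  q = 0
  s = 2
  (k (s) (q) (s)) = k(2, 0, 2) = 2
  s = 2
  (k (p (g)) (k (s) (q) (s)) (s)) = k(0, 2, 2) = 2
  s = 2
  (f (s)) = f(2,) = 4
  (p (f (s))) = p(4,) = 2
  (t (k (p (g)) (k (s) (q) (s)) (s)) (p (f (s)))) = t(2, 2) = 0
  (t (q) (t (k (p (g)) (k (s) (q) (s)) (s)) (p (f (s))))) = t(0, 0) = 1
  q = 0
  s = 2
  (t (q) (s)) = t(0, 2) = 2
  (f (t (q) (s))) = f(2,) = 4
  (p (f (t (q) (s)))) = p(4,) = 2
  g = 2
  (p (g)) = p(2,) = 0
  q = 0
  s = 2
  (t (q) (s)) = t(0, 2) = 2
  s = 2
  q = 0
  s = 2
  (k (s) (q) (s)) = k(2, 0, 2) = 2
  g = 2
  (p (g)) = p(2,) = 0
  (k (t (q) (s)) (k (s) (q) (s)) (p (g))) = k(2, 2, 0) = 1
  s = 2
  (k (p (g)) (k (t (q) (s)) (k (s) (q) (s)) (p (g))) (s)) = k(0, 1, 2) = 0
  g = 2
  (p (g)) = p(2,) = 0
  s = 2
  q = 0
  s = 2
  (k (s) (q) (s)) = k(2, 0, 2) = 2
  g = 2
  (p (g)) = p(2,) = 0
  (k (p (g)) (k (s) (q) (s)) (p (g))) = k(0, 2, 0) = 0
  s = 2
  (f (s)) = f(2,) = 4
  (p (f (s))) = p(4,) = 2
  (t (k (p (g)) (k (s) (q) (s)) (p (g))) (p (f (s)))) = t(0, 2) = 2
  (k (p (f (t (q) (s)))) (k (p (g)) (k (t (q) (s)) (k (s) (q) (s)) (p (g))) (s)) (t (k (p (g)) (k (s) (q) (s)) (p (g))) (p (f (s))))) = k(2, 0, 2) = 2
  s = 2
  (f (s)) = f(2,) = 4
  (p (f (s))) = p(4,) = 2
  q = 0
  s = 2
  (t (q) (s)) = t(0, 2) = 2
  s = 2
  q = 0
  s = 2
  (k (s) (q) (s)) = k(2, 0, 2) = 2
  q = 0
  s = 2
  (t (q) (s)) = t(0, 2) = 2
  (k (t (q) (s)) (k (s) (q) (s)) (t (q) (s))) = k(2, 2, 2) = 4
  s = 2
  (k (p (f (s))) (k (t (q) (s)) (k (s) (q) (s)) (t (q) (s))) (s)) = k(2, 4, 2) = 1
  s = 2
  (f (s)) = f(2,) = 4
  (p (f (s))) = p(4,) = 2
  (t (k (p (f (s))) (k (t (q) (s)) (k (s) (q) (s)) (t (q) (s))) (s)) (p (f (s)))) = t(1, 2) = 0
  (k (t (q) (t (k (p (g)) (k (s) (q) (s)) (s)) (p (f (s))))) (k (p (f (t (q) (s)))) (k (p (g)) (k (t (q) (s)) (k (s) (q) (s)) (p (g))) (s)) (t (k (p (g)) (k (s) (q) (s)) (p (g))) (p (f (s))))) (t (k (p (f (s))) (k (t (q) (s)) (k (s) (q) (s)) (t (q) (s))) (s)) (p (f (s))))) = k(1, 2, 0) = 2


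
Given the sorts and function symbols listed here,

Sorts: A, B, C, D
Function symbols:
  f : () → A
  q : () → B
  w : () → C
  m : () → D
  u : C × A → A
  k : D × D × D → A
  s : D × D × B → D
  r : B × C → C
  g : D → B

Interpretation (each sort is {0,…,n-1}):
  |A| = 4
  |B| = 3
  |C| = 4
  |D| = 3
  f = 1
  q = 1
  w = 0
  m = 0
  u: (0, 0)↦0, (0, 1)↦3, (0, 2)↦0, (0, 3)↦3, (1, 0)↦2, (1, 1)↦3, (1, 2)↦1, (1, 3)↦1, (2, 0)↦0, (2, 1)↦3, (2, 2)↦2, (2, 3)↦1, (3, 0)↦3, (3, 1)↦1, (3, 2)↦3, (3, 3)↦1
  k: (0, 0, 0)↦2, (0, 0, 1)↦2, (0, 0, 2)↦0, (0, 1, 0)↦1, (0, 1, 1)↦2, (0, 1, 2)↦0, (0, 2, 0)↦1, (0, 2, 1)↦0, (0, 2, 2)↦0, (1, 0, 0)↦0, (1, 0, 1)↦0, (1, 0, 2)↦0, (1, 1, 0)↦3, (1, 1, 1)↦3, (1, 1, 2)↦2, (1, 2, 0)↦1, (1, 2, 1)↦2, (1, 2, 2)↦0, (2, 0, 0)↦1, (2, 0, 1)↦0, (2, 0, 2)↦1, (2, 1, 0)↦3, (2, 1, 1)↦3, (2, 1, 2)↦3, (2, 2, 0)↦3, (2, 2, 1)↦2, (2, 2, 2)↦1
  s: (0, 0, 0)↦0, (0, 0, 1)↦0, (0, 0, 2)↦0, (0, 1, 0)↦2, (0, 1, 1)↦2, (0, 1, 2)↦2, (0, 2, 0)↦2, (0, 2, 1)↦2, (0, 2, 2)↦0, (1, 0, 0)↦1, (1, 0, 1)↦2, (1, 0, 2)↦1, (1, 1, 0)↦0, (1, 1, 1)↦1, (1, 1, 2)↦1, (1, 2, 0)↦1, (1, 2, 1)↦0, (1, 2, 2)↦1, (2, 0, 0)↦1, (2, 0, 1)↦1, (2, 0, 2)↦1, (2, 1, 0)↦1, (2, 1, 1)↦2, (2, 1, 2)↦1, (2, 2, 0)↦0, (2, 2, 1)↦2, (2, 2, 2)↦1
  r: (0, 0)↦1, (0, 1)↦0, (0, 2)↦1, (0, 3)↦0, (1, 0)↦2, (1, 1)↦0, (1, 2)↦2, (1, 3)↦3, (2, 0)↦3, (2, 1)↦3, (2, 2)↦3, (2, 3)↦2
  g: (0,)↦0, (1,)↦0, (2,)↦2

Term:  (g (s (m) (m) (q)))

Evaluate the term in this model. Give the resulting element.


  m = 0
  m = 0
  q = 1
  (s (m) (m) (q)) = s(0, 0, 1) = 0
  (g (s (m) (m) (q))) = g(0,) = 0

value = 0
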